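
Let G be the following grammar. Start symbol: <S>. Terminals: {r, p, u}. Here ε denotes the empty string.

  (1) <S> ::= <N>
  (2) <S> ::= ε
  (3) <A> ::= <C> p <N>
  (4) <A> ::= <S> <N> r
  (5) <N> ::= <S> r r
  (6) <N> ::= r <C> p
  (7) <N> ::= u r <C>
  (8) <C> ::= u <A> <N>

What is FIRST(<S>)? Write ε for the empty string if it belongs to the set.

FIRST(<C>) = {u}
FIRST(<S>) = {ε, r, u}  (via <N>)
FIRST(<N>) = {r, u}  (via <S> r r)
FIRST(<A>) = {r, u}  (via <C> p <N>, <S> <N> r)

{ε, r, u}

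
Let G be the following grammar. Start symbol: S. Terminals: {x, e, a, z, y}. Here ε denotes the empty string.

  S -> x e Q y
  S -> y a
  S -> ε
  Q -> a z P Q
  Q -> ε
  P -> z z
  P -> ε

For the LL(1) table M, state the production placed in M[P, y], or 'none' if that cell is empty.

P -> ε

FIRST(S): from S->x e Q y we get {x}; from S->y a we get {y}; from S->ε we get {ε}. So FIRST(S) = {ε, x, y}.
FIRST(Q): from Q->a z P Q we get {a}; from Q->ε we get {ε}. So FIRST(Q) = {ε, a}.
FIRST(P): from P->z z we get {z}; from P->ε we get {ε}. So FIRST(P) = {ε, z}.
FOLLOW(S) includes $ since S is the start symbol.
FOLLOW(Q): in S->x e Q y, Q is followed by y with FIRST {y}; in Q->a z P Q, the suffix after Q is empty (adds nothing new). Thus FOLLOW(Q) = {y}.
FOLLOW(P): in Q->a z P Q, P is followed by Q with FIRST {ε, a}; in Q->a z P Q, the suffix after P is nullable, so FOLLOW(P) ⊇ FOLLOW(Q) = {y}. Thus FOLLOW(P) = {a, y}.
For P -> z z: FIRST(z z) = {z}, so it goes in M[P, t] for t ∈ {z}.
For P -> ε: FIRST(ε) = {ε}, so it goes in M[P, t] for t ∈ {}; since ε ∈ FIRST, also for every t ∈ FOLLOW(P) = {a, y}.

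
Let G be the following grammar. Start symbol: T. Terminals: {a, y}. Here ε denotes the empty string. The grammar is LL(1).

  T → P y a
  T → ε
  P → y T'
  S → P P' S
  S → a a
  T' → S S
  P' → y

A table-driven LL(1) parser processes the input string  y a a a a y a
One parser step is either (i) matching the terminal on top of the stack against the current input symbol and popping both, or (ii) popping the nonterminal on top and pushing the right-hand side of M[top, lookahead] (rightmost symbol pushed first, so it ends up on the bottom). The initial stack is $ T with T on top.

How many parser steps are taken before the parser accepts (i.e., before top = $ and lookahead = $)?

12

      Stack        Input            Action
   1  $ T          y a a a a y a $  expand T → P y a
   2  $ a y P      y a a a a y a $  expand P → y T'
   3  $ a y T' y   y a a a a y a $  match y
   4  $ a y T'     a a a a y a $    expand T' → S S
   5  $ a y S S    a a a a y a $    expand S → a a
   6  $ a y S a a  a a a a y a $    match a
   7  $ a y S a    a a a y a $      match a
   8  $ a y S      a a y a $        expand S → a a
   9  $ a y a a    a a y a $        match a
  10  $ a y a      a y a $          match a
  11  $ a y        y a $            match y
  12  $ a          a $              match a
Accept reached after 12 steps.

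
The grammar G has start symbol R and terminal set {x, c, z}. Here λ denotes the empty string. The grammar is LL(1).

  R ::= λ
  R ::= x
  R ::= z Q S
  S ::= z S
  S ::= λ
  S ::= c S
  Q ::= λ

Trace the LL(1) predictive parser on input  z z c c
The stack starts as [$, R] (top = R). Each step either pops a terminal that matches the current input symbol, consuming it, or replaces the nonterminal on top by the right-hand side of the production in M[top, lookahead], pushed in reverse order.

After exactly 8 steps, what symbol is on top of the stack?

     Stack    Input      Action
  1  $ R      z z c c $  expand R ::= z Q S
  2  $ S Q z  z z c c $  match z
  3  $ S Q    z c c $    expand Q ::= λ
  4  $ S      z c c $    expand S ::= z S
  5  $ S z    z c c $    match z
  6  $ S      c c $      expand S ::= c S
  7  $ S c    c c $      match c
  8  $ S      c $        expand S ::= c S
Stack after step 8: $ S c (top = c).

c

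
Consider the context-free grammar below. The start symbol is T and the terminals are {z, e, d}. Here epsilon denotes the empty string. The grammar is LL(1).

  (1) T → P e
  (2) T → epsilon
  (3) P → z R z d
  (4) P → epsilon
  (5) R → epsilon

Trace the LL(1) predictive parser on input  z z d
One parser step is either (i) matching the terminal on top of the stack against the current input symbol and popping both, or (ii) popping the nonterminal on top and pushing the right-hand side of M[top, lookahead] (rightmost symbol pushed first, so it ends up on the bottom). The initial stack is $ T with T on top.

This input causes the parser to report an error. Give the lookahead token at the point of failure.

     Stack        Input    Action
  1  $ T          z z d $  expand T → P e
  2  $ e P        z z d $  expand P → z R z d
  3  $ e d z R z  z z d $  match z
  4  $ e d z R    z d $    expand R → epsilon
  5  $ e d z      z d $    match z
  6  $ e d        d $      match d
  7  $ e          $        error: top is terminal e but lookahead is $

$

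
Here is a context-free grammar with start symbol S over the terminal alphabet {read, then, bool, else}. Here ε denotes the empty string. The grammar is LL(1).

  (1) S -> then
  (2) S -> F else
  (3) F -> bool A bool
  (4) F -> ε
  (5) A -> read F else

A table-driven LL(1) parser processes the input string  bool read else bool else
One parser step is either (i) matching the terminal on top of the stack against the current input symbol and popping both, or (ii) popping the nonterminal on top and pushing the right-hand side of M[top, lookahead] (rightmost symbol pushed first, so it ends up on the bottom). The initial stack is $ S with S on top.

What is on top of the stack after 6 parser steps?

step 1: stack=$ S  input=bool read else bool else $  — expand S -> F else
step 2: stack=$ else F  input=bool read else bool else $  — expand F -> bool A bool
step 3: stack=$ else bool A bool  input=bool read else bool else $  — match bool
step 4: stack=$ else bool A  input=read else bool else $  — expand A -> read F else
step 5: stack=$ else bool else F read  input=read else bool else $  — match read
step 6: stack=$ else bool else F  input=else bool else $  — expand F -> ε
Stack after step 6: $ else bool else (top = else).

else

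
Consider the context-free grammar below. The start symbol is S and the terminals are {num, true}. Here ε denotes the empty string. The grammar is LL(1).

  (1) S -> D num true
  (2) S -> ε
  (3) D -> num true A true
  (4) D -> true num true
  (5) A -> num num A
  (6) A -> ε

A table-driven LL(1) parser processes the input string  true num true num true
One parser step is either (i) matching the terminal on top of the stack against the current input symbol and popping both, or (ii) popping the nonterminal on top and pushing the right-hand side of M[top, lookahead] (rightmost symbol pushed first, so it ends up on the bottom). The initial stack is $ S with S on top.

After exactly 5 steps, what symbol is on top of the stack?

num

     Stack                     Input                     Action
  1  $ S                       true num true num true $  expand S -> D num true
  2  $ true num D              true num true num true $  expand D -> true num true
  3  $ true num true num true  true num true num true $  match true
  4  $ true num true num       num true num true $       match num
  5  $ true num true           true num true $           match true
Stack after step 5: $ true num (top = num).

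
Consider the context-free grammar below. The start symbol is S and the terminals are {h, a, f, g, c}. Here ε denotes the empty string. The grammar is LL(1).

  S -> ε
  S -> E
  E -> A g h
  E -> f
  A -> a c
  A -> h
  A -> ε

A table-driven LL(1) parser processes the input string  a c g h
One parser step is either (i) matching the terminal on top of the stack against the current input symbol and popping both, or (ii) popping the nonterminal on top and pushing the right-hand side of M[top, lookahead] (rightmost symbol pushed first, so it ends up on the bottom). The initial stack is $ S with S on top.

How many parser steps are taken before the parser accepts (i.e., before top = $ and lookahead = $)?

7

step 1: stack=$ S  input=a c g h $  — expand S -> E
step 2: stack=$ E  input=a c g h $  — expand E -> A g h
step 3: stack=$ h g A  input=a c g h $  — expand A -> a c
step 4: stack=$ h g c a  input=a c g h $  — match a
step 5: stack=$ h g c  input=c g h $  — match c
step 6: stack=$ h g  input=g h $  — match g
step 7: stack=$ h  input=h $  — match h
Accept reached after 7 steps.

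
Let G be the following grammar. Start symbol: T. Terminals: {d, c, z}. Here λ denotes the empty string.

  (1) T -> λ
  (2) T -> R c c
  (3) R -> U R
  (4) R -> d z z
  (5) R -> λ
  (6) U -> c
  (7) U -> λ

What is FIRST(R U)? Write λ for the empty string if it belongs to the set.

{λ, c, d}

FIRST(U) = {λ, c}
FIRST(R) = {λ, c, d}  (via U R)
FIRST(T) = {λ, c, d}  (via R c c)
FIRST(R U): take FIRST of each symbol in turn, carrying on past any symbol whose FIRST contains λ; result {λ, c, d}.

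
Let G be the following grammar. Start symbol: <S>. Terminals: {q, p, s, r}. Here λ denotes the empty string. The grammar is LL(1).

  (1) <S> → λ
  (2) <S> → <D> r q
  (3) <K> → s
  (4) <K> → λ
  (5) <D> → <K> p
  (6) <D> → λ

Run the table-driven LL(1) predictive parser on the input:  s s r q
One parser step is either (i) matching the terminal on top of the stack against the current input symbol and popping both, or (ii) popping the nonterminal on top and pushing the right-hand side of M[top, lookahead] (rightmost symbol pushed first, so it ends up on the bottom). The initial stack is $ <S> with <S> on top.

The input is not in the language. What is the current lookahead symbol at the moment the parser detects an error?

step 1: stack=$ <S>  input=s s r q $  — expand <S> → <D> r q
step 2: stack=$ q r <D>  input=s s r q $  — expand <D> → <K> p
step 3: stack=$ q r p <K>  input=s s r q $  — expand <K> → s
step 4: stack=$ q r p s  input=s s r q $  — match s
step 5: stack=$ q r p  input=s r q $  — error: top is terminal p but lookahead is s

s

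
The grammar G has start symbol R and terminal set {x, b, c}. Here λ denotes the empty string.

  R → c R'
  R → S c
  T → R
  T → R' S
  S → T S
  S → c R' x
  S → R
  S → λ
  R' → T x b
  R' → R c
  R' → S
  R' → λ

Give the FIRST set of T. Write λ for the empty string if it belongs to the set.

FIRST(R) = {c, x}  (via S c)
FIRST(T) = {λ, c, x}  (via R, R' S)
FIRST(S) = {λ, c, x}  (via T S, R)
FIRST(R') = {λ, c, x}  (via T x b, R c, S)

{λ, c, x}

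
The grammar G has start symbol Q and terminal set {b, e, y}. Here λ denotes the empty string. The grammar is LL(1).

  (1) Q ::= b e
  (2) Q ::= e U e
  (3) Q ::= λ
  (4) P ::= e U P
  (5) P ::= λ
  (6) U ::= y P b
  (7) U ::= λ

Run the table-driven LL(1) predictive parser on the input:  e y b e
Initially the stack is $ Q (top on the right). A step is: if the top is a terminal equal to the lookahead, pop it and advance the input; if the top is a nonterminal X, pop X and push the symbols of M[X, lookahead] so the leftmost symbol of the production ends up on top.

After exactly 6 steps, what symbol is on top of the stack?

e

step 1: stack=$ Q  input=e y b e $  — expand Q ::= e U e
step 2: stack=$ e U e  input=e y b e $  — match e
step 3: stack=$ e U  input=y b e $  — expand U ::= y P b
step 4: stack=$ e b P y  input=y b e $  — match y
step 5: stack=$ e b P  input=b e $  — expand P ::= λ
step 6: stack=$ e b  input=b e $  — match b
Stack after step 6: $ e (top = e).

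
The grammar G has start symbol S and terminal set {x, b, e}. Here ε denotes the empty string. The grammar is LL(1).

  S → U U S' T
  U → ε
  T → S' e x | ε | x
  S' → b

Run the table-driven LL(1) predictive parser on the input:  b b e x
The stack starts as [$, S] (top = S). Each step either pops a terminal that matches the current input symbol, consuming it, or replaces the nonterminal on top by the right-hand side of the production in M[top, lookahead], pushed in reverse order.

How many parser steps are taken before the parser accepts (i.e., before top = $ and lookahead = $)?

10

step 1: stack=$ S  input=b b e x $  — expand S → U U S' T
step 2: stack=$ T S' U U  input=b b e x $  — expand U → ε
step 3: stack=$ T S' U  input=b b e x $  — expand U → ε
step 4: stack=$ T S'  input=b b e x $  — expand S' → b
step 5: stack=$ T b  input=b b e x $  — match b
step 6: stack=$ T  input=b e x $  — expand T → S' e x
step 7: stack=$ x e S'  input=b e x $  — expand S' → b
step 8: stack=$ x e b  input=b e x $  — match b
step 9: stack=$ x e  input=e x $  — match e
step 10: stack=$ x  input=x $  — match x
Accept reached after 10 steps.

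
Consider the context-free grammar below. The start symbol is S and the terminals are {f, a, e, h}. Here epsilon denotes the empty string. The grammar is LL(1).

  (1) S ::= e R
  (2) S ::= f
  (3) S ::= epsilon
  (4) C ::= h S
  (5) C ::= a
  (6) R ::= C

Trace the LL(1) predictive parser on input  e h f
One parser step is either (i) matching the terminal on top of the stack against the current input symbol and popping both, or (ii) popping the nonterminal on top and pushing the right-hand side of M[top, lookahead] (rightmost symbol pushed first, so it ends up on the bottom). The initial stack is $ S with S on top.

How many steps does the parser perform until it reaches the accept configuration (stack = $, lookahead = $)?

7

step 1: stack=$ S  input=e h f $  — expand S ::= e R
step 2: stack=$ R e  input=e h f $  — match e
step 3: stack=$ R  input=h f $  — expand R ::= C
step 4: stack=$ C  input=h f $  — expand C ::= h S
step 5: stack=$ S h  input=h f $  — match h
step 6: stack=$ S  input=f $  — expand S ::= f
step 7: stack=$ f  input=f $  — match f
Accept reached after 7 steps.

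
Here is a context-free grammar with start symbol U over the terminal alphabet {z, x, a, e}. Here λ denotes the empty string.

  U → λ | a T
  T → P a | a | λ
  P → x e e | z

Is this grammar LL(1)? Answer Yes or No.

Yes

FIRST(U) = {λ, a}
FIRST(T) = {λ, a, x, z}
FIRST(P) = {x, z}
FOLLOW(U) = {$}
FOLLOW(T) = {$}
FOLLOW(P) = {a}
Each cell of M receives at most one production.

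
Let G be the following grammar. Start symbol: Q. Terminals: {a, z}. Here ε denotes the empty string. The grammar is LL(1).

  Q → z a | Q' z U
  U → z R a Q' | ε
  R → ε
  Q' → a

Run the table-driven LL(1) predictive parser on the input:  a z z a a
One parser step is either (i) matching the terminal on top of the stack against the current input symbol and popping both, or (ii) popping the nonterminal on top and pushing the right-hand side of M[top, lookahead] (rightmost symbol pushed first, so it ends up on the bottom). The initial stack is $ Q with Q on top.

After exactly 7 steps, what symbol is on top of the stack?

step 1: stack=$ Q  input=a z z a a $  — expand Q → Q' z U
step 2: stack=$ U z Q'  input=a z z a a $  — expand Q' → a
step 3: stack=$ U z a  input=a z z a a $  — match a
step 4: stack=$ U z  input=z z a a $  — match z
step 5: stack=$ U  input=z a a $  — expand U → z R a Q'
step 6: stack=$ Q' a R z  input=z a a $  — match z
step 7: stack=$ Q' a R  input=a a $  — expand R → ε
Stack after step 7: $ Q' a (top = a).

a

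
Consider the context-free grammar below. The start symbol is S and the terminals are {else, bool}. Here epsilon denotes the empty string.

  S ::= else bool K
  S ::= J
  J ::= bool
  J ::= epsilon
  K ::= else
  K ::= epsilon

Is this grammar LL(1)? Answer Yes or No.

FIRST(S) = {epsilon, bool, else}
FIRST(J) = {epsilon, bool}
FIRST(K) = {epsilon, else}
FOLLOW(S) = {$}
FOLLOW(J) = {$}
FOLLOW(K) = {$}
Each cell of M receives at most one production.

Yes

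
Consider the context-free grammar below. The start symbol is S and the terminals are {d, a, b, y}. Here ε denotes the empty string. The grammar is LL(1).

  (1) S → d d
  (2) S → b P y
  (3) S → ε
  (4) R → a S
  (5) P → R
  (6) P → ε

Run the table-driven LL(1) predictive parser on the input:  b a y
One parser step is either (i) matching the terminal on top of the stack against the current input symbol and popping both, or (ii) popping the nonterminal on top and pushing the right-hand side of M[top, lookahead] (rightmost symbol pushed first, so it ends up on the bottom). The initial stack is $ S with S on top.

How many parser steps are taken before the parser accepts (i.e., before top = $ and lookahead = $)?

     Stack    Input    Action
  1  $ S      b a y $  expand S → b P y
  2  $ y P b  b a y $  match b
  3  $ y P    a y $    expand P → R
  4  $ y R    a y $    expand R → a S
  5  $ y S a  a y $    match a
  6  $ y S    y $      expand S → ε
  7  $ y      y $      match y
Accept reached after 7 steps.

7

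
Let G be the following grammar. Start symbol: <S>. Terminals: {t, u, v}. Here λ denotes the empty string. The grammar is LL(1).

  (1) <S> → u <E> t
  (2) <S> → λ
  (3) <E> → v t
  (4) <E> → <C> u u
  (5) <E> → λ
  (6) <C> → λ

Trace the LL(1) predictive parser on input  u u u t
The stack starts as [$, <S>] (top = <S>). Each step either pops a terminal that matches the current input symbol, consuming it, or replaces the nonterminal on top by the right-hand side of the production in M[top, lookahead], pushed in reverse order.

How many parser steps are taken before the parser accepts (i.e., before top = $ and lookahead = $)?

step 1: stack=$ <S>  input=u u u t $  — expand <S> → u <E> t
step 2: stack=$ t <E> u  input=u u u t $  — match u
step 3: stack=$ t <E>  input=u u t $  — expand <E> → <C> u u
step 4: stack=$ t u u <C>  input=u u t $  — expand <C> → λ
step 5: stack=$ t u u  input=u u t $  — match u
step 6: stack=$ t u  input=u t $  — match u
step 7: stack=$ t  input=t $  — match t
Accept reached after 7 steps.

7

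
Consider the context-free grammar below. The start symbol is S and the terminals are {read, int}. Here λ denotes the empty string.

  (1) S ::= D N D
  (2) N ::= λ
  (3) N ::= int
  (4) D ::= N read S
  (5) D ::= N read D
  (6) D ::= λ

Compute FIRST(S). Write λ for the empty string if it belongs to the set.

FIRST(N): from N::=λ we get {λ}; from N::=int we get {int}. So FIRST(N) = {λ, int}.
FIRST(D): from D::=N read S we get {int, read}; from D::=N read D we get {int, read}; from D::=λ we get {λ}. So FIRST(D) = {λ, int, read}.
FIRST(S): from S::=D N D we get {λ, int, read}. So FIRST(S) = {λ, int, read}.

{λ, int, read}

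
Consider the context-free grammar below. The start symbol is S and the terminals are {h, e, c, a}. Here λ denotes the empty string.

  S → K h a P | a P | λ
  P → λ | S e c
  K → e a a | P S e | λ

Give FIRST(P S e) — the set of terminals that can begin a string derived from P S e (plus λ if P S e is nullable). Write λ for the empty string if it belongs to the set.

FIRST(S): from S→K h a P we get {a, e, h}; from S→a P we get {a}; from S→λ we get {λ}. So FIRST(S) = {λ, a, e, h}.
FIRST(P): from P→λ we get {λ}; from P→S e c we get {a, e, h}. So FIRST(P) = {λ, a, e, h}.
FIRST(K): from K→e a a we get {e}; from K→P S e we get {a, e, h}; from K→λ we get {λ}. So FIRST(K) = {λ, a, e, h}.
FIRST(P S e): take FIRST of each symbol in turn, carrying on past any symbol whose FIRST contains λ; result {a, e, h}.

{a, e, h}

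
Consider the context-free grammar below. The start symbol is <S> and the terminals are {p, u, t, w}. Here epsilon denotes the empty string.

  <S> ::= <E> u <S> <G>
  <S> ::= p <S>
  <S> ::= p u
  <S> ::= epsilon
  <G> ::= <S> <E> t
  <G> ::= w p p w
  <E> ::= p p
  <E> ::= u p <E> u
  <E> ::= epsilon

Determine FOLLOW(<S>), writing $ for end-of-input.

FIRST(<E>) = {epsilon, p, u}
FIRST(<S>) = {epsilon, p, u}  (via <E> u <S> <G>)
FIRST(<G>) = {p, t, u, w}  (via <S> <E> t)
FOLLOW(<S>) includes $ since <S> is the start symbol.
FOLLOW(<S>): in <S>::=<E> u <S> <G>, <S> is followed by <G> with FIRST {p, t, u, w}; in <S>::=p <S>, the suffix after <S> is empty (adds nothing new); in <G>::=<S> <E> t, <S> is followed by <E> t with FIRST {p, t, u}. Thus FOLLOW(<S>) = {$, p, t, u, w}.
FOLLOW(<G>): in <S>::=<E> u <S> <G>, the suffix after <G> is empty, so FOLLOW(<G>) ⊇ FOLLOW(<S>) = {$, p, t, u, w}. Thus FOLLOW(<G>) = {$, p, t, u, w}.
FOLLOW(<E>): in <S>::=<E> u <S> <G>, <E> is followed by u <S> <G> with FIRST {u}; in <G>::=<S> <E> t, <E> is followed by t with FIRST {t}; in <E>::=u p <E> u, <E> is followed by u with FIRST {u}. Thus FOLLOW(<E>) = {t, u}.

{$, p, t, u, w}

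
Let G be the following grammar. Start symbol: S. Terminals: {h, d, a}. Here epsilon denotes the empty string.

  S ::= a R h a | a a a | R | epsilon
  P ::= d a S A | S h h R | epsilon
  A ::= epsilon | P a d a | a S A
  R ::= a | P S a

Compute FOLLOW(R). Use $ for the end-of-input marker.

FIRST(S): from S::=a R h a we get {a}; from S::=a a a we get {a}; from S::=R we get {a, d, h}; from S::=epsilon we get {epsilon}. So FIRST(S) = {epsilon, a, d, h}.
FIRST(P): from P::=d a S A we get {d}; from P::=S h h R we get {a, d, h}; from P::=epsilon we get {epsilon}. So FIRST(P) = {epsilon, a, d, h}.
FIRST(A): from A::=epsilon we get {epsilon}; from A::=P a d a we get {a, d, h}; from A::=a S A we get {a}. So FIRST(A) = {epsilon, a, d, h}.
FIRST(R): from R::=a we get {a}; from R::=P S a we get {a, d, h}. So FIRST(R) = {a, d, h}.
FOLLOW(S) includes $ since S is the start symbol.
FOLLOW(P): in A::=P a d a, P is followed by a d a with FIRST {a}; in R::=P S a, P is followed by S a with FIRST {a, d, h}. Thus FOLLOW(P) = {a, d, h}.
FOLLOW(A): in P::=d a S A, the suffix after A is empty, so FOLLOW(A) ⊇ FOLLOW(P) = {a, d, h}; in A::=a S A, the suffix after A is empty (adds nothing new). Thus FOLLOW(A) = {a, d, h}.
FOLLOW(S): in P::=d a S A, S is followed by A with FIRST {epsilon, a, d, h}; in P::=d a S A, the suffix after S is nullable, so FOLLOW(S) ⊇ FOLLOW(P) = {a, d, h}; in P::=S h h R, S is followed by h h R with FIRST {h}; in A::=a S A, S is followed by A with FIRST {epsilon, a, d, h}; in A::=a S A, the suffix after S is nullable, so FOLLOW(S) ⊇ FOLLOW(A) = {a, d, h}; in R::=P S a, S is followed by a with FIRST {a}. Thus FOLLOW(S) = {$, a, d, h}.
FOLLOW(R): in S::=a R h a, R is followed by h a with FIRST {h}; in S::=R, the suffix after R is empty, so FOLLOW(R) ⊇ FOLLOW(S) = {$, a, d, h}; in P::=S h h R, the suffix after R is empty, so FOLLOW(R) ⊇ FOLLOW(P) = {a, d, h}. Thus FOLLOW(R) = {$, a, d, h}.

{$, a, d, h}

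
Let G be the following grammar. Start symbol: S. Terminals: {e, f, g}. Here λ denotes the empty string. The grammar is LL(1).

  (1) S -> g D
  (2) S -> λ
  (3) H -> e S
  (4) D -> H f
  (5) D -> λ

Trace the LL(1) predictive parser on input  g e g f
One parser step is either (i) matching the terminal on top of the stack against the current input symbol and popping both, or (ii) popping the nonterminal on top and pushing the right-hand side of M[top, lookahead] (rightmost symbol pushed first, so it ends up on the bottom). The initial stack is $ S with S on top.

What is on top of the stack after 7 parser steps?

     Stack    Input      Action
  1  $ S      g e g f $  expand S -> g D
  2  $ D g    g e g f $  match g
  3  $ D      e g f $    expand D -> H f
  4  $ f H    e g f $    expand H -> e S
  5  $ f S e  e g f $    match e
  6  $ f S    g f $      expand S -> g D
  7  $ f D g  g f $      match g
Stack after step 7: $ f D (top = D).

D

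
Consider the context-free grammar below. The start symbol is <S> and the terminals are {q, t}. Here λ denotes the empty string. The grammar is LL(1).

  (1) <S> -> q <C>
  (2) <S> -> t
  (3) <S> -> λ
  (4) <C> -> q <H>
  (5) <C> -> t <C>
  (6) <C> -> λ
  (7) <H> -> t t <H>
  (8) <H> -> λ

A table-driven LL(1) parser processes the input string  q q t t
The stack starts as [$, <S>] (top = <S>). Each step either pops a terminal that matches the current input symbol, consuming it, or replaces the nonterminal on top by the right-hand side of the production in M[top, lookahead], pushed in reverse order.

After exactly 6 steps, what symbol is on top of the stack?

t

     Stack      Input      Action
  1  $ <S>      q q t t $  expand <S> -> q <C>
  2  $ <C> q    q q t t $  match q
  3  $ <C>      q t t $    expand <C> -> q <H>
  4  $ <H> q    q t t $    match q
  5  $ <H>      t t $      expand <H> -> t t <H>
  6  $ <H> t t  t t $      match t
Stack after step 6: $ <H> t (top = t).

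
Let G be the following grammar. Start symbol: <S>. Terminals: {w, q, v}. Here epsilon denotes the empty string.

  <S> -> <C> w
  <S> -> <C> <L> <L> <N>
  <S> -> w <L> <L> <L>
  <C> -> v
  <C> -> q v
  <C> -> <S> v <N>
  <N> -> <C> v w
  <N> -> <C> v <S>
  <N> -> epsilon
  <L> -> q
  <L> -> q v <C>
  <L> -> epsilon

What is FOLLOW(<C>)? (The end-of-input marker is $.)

{$, q, v, w}

FIRST(<L>) = {epsilon, q}
FIRST(<S>) = {q, v, w}  (via <C> w, <C> <L> <L> <N>)
FIRST(<C>) = {q, v, w}  (via <S> v <N>)
FIRST(<N>) = {epsilon, q, v, w}  (via <C> v w, <C> v <S>)
FOLLOW(<S>) includes $ since <S> is the start symbol.
FOLLOW(<S>): in <C>-><S> v <N>, <S> is followed by v <N> with FIRST {v}; in <N>-><C> v <S>, the suffix after <S> is empty, so FOLLOW(<S>) ⊇ FOLLOW(<N>) = {$, q, v, w}. Thus FOLLOW(<S>) = {$, q, v, w}.
FOLLOW(<L>): in <S>-><C> <L> <L> <N> (occurrence 1), <L> is followed by <L> <N> with FIRST {epsilon, q, v, w}; in <S>-><C> <L> <L> <N> (occurrence 1), the suffix after <L> is nullable, so FOLLOW(<L>) ⊇ FOLLOW(<S>) = {$, q, v, w}; in <S>-><C> <L> <L> <N> (occurrence 2), <L> is followed by <N> with FIRST {epsilon, q, v, w}; in <S>-><C> <L> <L> <N> (occurrence 2), the suffix after <L> is nullable, so FOLLOW(<L>) ⊇ FOLLOW(<S>) = {$, q, v, w}; in <S>->w <L> <L> <L> (occurrence 1), <L> is followed by <L> <L> with FIRST {epsilon, q}; in <S>->w <L> <L> <L> (occurrence 1), the suffix after <L> is nullable, so FOLLOW(<L>) ⊇ FOLLOW(<S>) = {$, q, v, w}; in <S>->w <L> <L> <L> (occurrence 2), <L> is followed by <L> with FIRST {epsilon, q}; in <S>->w <L> <L> <L> (occurrence 2), the suffix after <L> is nullable, so FOLLOW(<L>) ⊇ FOLLOW(<S>) = {$, q, v, w}; in <S>->w <L> <L> <L> (occurrence 3), the suffix after <L> is empty, so FOLLOW(<L>) ⊇ FOLLOW(<S>) = {$, q, v, w}. Thus FOLLOW(<L>) = {$, q, v, w}.
FOLLOW(<C>): in <S>-><C> w, <C> is followed by w with FIRST {w}; in <S>-><C> <L> <L> <N>, <C> is followed by <L> <L> <N> with FIRST {epsilon, q, v, w}; in <S>-><C> <L> <L> <N>, the suffix after <C> is nullable, so FOLLOW(<C>) ⊇ FOLLOW(<S>) = {$, q, v, w}; in <N>-><C> v w, <C> is followed by v w with FIRST {v}; in <N>-><C> v <S>, <C> is followed by v <S> with FIRST {v}; in <L>->q v <C>, the suffix after <C> is empty, so FOLLOW(<C>) ⊇ FOLLOW(<L>) = {$, q, v, w}. Thus FOLLOW(<C>) = {$, q, v, w}.
FOLLOW(<N>): in <S>-><C> <L> <L> <N>, the suffix after <N> is empty, so FOLLOW(<N>) ⊇ FOLLOW(<S>) = {$, q, v, w}; in <C>-><S> v <N>, the suffix after <N> is empty, so FOLLOW(<N>) ⊇ FOLLOW(<C>) = {$, q, v, w}. Thus FOLLOW(<N>) = {$, q, v, w}.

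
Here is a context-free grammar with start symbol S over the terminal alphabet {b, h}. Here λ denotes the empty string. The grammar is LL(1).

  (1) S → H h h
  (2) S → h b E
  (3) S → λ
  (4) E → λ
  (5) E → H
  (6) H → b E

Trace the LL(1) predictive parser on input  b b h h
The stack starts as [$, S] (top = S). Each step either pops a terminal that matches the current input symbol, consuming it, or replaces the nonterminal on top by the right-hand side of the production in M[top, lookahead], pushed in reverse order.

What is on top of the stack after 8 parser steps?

h

step 1: stack=$ S  input=b b h h $  — expand S → H h h
step 2: stack=$ h h H  input=b b h h $  — expand H → b E
step 3: stack=$ h h E b  input=b b h h $  — match b
step 4: stack=$ h h E  input=b h h $  — expand E → H
step 5: stack=$ h h H  input=b h h $  — expand H → b E
step 6: stack=$ h h E b  input=b h h $  — match b
step 7: stack=$ h h E  input=h h $  — expand E → λ
step 8: stack=$ h h  input=h h $  — match h
Stack after step 8: $ h (top = h).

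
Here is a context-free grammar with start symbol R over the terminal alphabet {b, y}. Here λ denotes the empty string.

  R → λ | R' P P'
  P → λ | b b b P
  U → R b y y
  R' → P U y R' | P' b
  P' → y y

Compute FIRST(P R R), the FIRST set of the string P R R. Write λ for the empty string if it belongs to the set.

{λ, b, y}

FIRST(P): from P→λ we get {λ}; from P→b b b P we get {b}. So FIRST(P) = {λ, b}.
FIRST(P'): from P'→y y we get {y}. So FIRST(P') = {y}.
FIRST(R): from R→λ we get {λ}; from R→R' P P' we get {b, y}. So FIRST(R) = {λ, b, y}.
FIRST(U): from U→R b y y we get {b, y}. So FIRST(U) = {b, y}.
FIRST(R'): from R'→P U y R' we get {b, y}; from R'→P' b we get {y}. So FIRST(R') = {b, y}.
FIRST(P R R): take FIRST of each symbol in turn, carrying on past any symbol whose FIRST contains λ; result {λ, b, y}.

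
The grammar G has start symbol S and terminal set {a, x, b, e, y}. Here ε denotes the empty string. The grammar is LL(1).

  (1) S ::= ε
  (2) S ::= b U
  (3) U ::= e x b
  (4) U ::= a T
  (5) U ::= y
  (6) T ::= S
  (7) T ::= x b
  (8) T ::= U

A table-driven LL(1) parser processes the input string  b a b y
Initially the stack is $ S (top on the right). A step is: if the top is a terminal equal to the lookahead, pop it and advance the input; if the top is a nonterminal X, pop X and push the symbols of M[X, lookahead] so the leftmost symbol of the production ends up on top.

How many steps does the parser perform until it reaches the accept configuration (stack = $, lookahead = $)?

step 1: stack=$ S  input=b a b y $  — expand S ::= b U
step 2: stack=$ U b  input=b a b y $  — match b
step 3: stack=$ U  input=a b y $  — expand U ::= a T
step 4: stack=$ T a  input=a b y $  — match a
step 5: stack=$ T  input=b y $  — expand T ::= S
step 6: stack=$ S  input=b y $  — expand S ::= b U
step 7: stack=$ U b  input=b y $  — match b
step 8: stack=$ U  input=y $  — expand U ::= y
step 9: stack=$ y  input=y $  — match y
Accept reached after 9 steps.

9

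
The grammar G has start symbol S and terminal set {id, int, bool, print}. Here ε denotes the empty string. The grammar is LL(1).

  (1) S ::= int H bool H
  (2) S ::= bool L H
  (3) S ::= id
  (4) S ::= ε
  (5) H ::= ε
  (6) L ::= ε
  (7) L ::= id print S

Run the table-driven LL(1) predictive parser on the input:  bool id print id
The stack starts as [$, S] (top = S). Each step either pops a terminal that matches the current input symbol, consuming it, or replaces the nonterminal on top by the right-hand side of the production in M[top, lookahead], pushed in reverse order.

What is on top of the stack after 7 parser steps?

step 1: stack=$ S  input=bool id print id $  — expand S ::= bool L H
step 2: stack=$ H L bool  input=bool id print id $  — match bool
step 3: stack=$ H L  input=id print id $  — expand L ::= id print S
step 4: stack=$ H S print id  input=id print id $  — match id
step 5: stack=$ H S print  input=print id $  — match print
step 6: stack=$ H S  input=id $  — expand S ::= id
step 7: stack=$ H id  input=id $  — match id
Stack after step 7: $ H (top = H).

H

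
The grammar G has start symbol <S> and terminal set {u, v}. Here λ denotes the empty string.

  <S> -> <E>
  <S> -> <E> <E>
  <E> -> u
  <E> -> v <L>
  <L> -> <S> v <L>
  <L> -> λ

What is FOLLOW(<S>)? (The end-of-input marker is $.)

FIRST(<E>): from <E>->u we get {u}; from <E>->v <L> we get {v}. So FIRST(<E>) = {u, v}.
FIRST(<S>): from <S>-><E> we get {u, v}; from <S>-><E> <E> we get {u, v}. So FIRST(<S>) = {u, v}.
FIRST(<L>): from <L>-><S> v <L> we get {u, v}; from <L>->λ we get {λ}. So FIRST(<L>) = {λ, u, v}.
FOLLOW(<S>) includes $ since <S> is the start symbol.
FOLLOW(<S>): in <L>-><S> v <L>, <S> is followed by v <L> with FIRST {v}. Thus FOLLOW(<S>) = {$, v}.
FOLLOW(<E>): in <S>-><E>, the suffix after <E> is empty, so FOLLOW(<E>) ⊇ FOLLOW(<S>) = {$, v}; in <S>-><E> <E> (occurrence 1), <E> is followed by <E> with FIRST {u, v}; in <S>-><E> <E> (occurrence 2), the suffix after <E> is empty, so FOLLOW(<E>) ⊇ FOLLOW(<S>) = {$, v}. Thus FOLLOW(<E>) = {$, u, v}.
FOLLOW(<L>): in <E>->v <L>, the suffix after <L> is empty, so FOLLOW(<L>) ⊇ FOLLOW(<E>) = {$, u, v}; in <L>-><S> v <L>, the suffix after <L> is empty (adds nothing new). Thus FOLLOW(<L>) = {$, u, v}.

{$, v}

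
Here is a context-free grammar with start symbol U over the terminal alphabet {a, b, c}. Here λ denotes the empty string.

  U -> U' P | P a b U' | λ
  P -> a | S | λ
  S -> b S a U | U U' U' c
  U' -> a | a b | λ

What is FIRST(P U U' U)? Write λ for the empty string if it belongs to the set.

{λ, a, b, c}

FIRST(U') = {λ, a}
FIRST(U) = {λ, a, b, c}  (via U' P, P a b U')
FIRST(S) = {a, b, c}  (via U U' U' c)
FIRST(P) = {λ, a, b, c}  (via S)
FIRST(P U U' U): take FIRST of each symbol in turn, carrying on past any symbol whose FIRST contains λ; result {λ, a, b, c}.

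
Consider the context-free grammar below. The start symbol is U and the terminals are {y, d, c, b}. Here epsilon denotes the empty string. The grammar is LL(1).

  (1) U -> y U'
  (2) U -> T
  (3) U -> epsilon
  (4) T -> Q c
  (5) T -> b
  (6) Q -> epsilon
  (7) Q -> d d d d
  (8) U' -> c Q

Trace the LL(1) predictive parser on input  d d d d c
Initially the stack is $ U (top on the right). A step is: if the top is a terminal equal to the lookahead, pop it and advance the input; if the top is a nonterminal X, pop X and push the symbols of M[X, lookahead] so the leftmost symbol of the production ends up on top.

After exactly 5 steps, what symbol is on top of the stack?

d

     Stack        Input        Action
  1  $ U          d d d d c $  expand U -> T
  2  $ T          d d d d c $  expand T -> Q c
  3  $ c Q        d d d d c $  expand Q -> d d d d
  4  $ c d d d d  d d d d c $  match d
  5  $ c d d d    d d d c $    match d
Stack after step 5: $ c d d (top = d).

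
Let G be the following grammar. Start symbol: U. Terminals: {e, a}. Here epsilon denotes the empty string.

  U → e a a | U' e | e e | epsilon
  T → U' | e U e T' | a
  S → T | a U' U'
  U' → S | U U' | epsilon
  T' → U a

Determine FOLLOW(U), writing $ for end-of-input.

FIRST(U): from U→e a a we get {e}; from U→U' e we get {a, e}; from U→e e we get {e}; from U→epsilon we get {epsilon}. So FIRST(U) = {epsilon, a, e}.
FIRST(T'): from T'→U a we get {a, e}. So FIRST(T') = {a, e}.
FIRST(T): from T→U' we get {epsilon, a, e}; from T→e U e T' we get {e}; from T→a we get {a}. So FIRST(T) = {epsilon, a, e}.
FIRST(S): from S→T we get {epsilon, a, e}; from S→a U' U' we get {a}. So FIRST(S) = {epsilon, a, e}.
FIRST(U'): from U'→S we get {epsilon, a, e}; from U'→U U' we get {epsilon, a, e}; from U'→epsilon we get {epsilon}. So FIRST(U') = {epsilon, a, e}.
FOLLOW(U) includes $ since U is the start symbol.
FOLLOW(U): in T→e U e T', U is followed by e T' with FIRST {e}; in U'→U U', U is followed by U' with FIRST {epsilon, a, e}; in U'→U U', the suffix after U is nullable, so FOLLOW(U) ⊇ FOLLOW(U') = {a, e}; in T'→U a, U is followed by a with FIRST {a}. Thus FOLLOW(U) = {$, a, e}.
FOLLOW(T): in S→T, the suffix after T is empty, so FOLLOW(T) ⊇ FOLLOW(S) = {a, e}. Thus FOLLOW(T) = {a, e}.
FOLLOW(T'): in T→e U e T', the suffix after T' is empty, so FOLLOW(T') ⊇ FOLLOW(T) = {a, e}. Thus FOLLOW(T') = {a, e}.
FOLLOW(S): in U'→S, the suffix after S is empty, so FOLLOW(S) ⊇ FOLLOW(U') = {a, e}. Thus FOLLOW(S) = {a, e}.
FOLLOW(U'): in U→U' e, U' is followed by e with FIRST {e}; in T→U', the suffix after U' is empty, so FOLLOW(U') ⊇ FOLLOW(T) = {a, e}; in S→a U' U' (occurrence 1), U' is followed by U' with FIRST {epsilon, a, e}; in S→a U' U' (occurrence 1), the suffix after U' is nullable, so FOLLOW(U') ⊇ FOLLOW(S) = {a, e}; in S→a U' U' (occurrence 2), the suffix after U' is empty, so FOLLOW(U') ⊇ FOLLOW(S) = {a, e}; in U'→U U', the suffix after U' is empty (adds nothing new). Thus FOLLOW(U') = {a, e}.

{$, a, e}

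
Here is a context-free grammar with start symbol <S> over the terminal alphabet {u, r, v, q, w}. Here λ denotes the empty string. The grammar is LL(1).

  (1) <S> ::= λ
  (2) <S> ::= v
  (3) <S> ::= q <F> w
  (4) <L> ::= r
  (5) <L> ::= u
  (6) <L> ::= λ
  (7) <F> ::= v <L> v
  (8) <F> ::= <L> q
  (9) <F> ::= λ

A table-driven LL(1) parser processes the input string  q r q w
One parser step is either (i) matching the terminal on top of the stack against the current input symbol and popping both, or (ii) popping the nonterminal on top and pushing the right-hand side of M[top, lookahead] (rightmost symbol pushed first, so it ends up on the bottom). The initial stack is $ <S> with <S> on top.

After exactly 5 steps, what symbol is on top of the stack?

q

step 1: stack=$ <S>  input=q r q w $  — expand <S> ::= q <F> w
step 2: stack=$ w <F> q  input=q r q w $  — match q
step 3: stack=$ w <F>  input=r q w $  — expand <F> ::= <L> q
step 4: stack=$ w q <L>  input=r q w $  — expand <L> ::= r
step 5: stack=$ w q r  input=r q w $  — match r
Stack after step 5: $ w q (top = q).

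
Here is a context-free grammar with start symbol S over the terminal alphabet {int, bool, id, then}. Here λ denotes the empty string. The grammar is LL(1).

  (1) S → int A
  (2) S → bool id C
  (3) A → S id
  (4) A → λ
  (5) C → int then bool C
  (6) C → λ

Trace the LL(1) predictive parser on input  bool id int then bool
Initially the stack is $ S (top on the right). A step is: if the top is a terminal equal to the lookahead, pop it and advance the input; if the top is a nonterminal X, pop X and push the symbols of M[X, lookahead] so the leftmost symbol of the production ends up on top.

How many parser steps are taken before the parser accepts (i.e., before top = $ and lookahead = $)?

step 1: stack=$ S  input=bool id int then bool $  — expand S → bool id C
step 2: stack=$ C id bool  input=bool id int then bool $  — match bool
step 3: stack=$ C id  input=id int then bool $  — match id
step 4: stack=$ C  input=int then bool $  — expand C → int then bool C
step 5: stack=$ C bool then int  input=int then bool $  — match int
step 6: stack=$ C bool then  input=then bool $  — match then
step 7: stack=$ C bool  input=bool $  — match bool
step 8: stack=$ C  input=$  — expand C → λ
Accept reached after 8 steps.

8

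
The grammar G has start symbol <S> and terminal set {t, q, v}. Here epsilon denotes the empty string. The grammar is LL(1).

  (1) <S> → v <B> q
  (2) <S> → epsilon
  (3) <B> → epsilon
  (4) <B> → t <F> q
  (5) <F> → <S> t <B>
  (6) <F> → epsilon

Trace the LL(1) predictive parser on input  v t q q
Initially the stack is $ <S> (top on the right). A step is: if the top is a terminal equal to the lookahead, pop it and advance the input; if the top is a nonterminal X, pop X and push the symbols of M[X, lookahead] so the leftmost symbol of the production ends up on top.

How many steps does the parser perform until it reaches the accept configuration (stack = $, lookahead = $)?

7

     Stack        Input      Action
  1  $ <S>        v t q q $  expand <S> → v <B> q
  2  $ q <B> v    v t q q $  match v
  3  $ q <B>      t q q $    expand <B> → t <F> q
  4  $ q q <F> t  t q q $    match t
  5  $ q q <F>    q q $      expand <F> → epsilon
  6  $ q q        q q $      match q
  7  $ q          q $        match q
Accept reached after 7 steps.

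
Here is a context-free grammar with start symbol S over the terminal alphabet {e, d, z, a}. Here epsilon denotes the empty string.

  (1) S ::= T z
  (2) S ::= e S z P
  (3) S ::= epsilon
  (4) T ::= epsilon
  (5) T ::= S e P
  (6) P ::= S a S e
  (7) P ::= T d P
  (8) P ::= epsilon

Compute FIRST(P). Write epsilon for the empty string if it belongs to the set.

FIRST(S): from S::=T z we get {e, z}; from S::=e S z P we get {e}; from S::=epsilon we get {epsilon}. So FIRST(S) = {epsilon, e, z}.
FIRST(T): from T::=epsilon we get {epsilon}; from T::=S e P we get {e, z}. So FIRST(T) = {epsilon, e, z}.
FIRST(P): from P::=S a S e we get {a, e, z}; from P::=T d P we get {d, e, z}; from P::=epsilon we get {epsilon}. So FIRST(P) = {epsilon, a, d, e, z}.

{epsilon, a, d, e, z}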